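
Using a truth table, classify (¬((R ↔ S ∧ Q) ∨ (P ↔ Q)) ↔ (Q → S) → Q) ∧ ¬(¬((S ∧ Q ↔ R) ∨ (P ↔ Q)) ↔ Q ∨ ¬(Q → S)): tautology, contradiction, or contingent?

contradiction

P | Q | R | S | (S ∧ Q) | (R ↔ (S ∧ Q)) | (P ↔ Q) | ((R ↔ (S ∧ Q)) ∨ (P ↔ Q)) | ¬((R ↔ (S ∧ Q)) ∨ (P ↔ Q)) | (Q → S) | ((Q → S) → Q) | ((S ∧ Q) ↔ R) | (((S ∧ Q) ↔ R) ∨ (P ↔ Q)) | ¬(((S ∧ Q) ↔ R) ∨ (P ↔ Q)) | ¬(Q → S) | (Q ∨ ¬(Q → S)) | φ
- | - | - | - | ------- | ------------- | ------- | ------------------------- | -------------------------- | ------- | ------------- | ------------- | ------------------------- | -------------------------- | -------- | -------------- | -
T | T | T | T |    T    |       T       |    T    |             T             |             F              |    T    |       T       |       T       |             T             |             F              |    F     |       T        | F
T | T | T | F |    F    |       F       |    T    |             T             |             F              |    F    |       T       |       F       |             T             |             F              |    T     |       T        | F
T | T | F | T |    T    |       F       |    T    |             T             |             F              |    T    |       T       |       F       |             T             |             F              |    F     |       T        | F
T | T | F | F |    F    |       T       |    T    |             T             |             F              |    F    |       T       |       T       |             T             |             F              |    T     |       T        | F
T | F | T | T |    F    |       F       |    F    |             F             |             T              |    T    |       F       |       F       |             F             |             T              |    F     |       F        | F
T | F | T | F |    F    |       F       |    F    |             F             |             T              |    T    |       F       |       F       |             F             |             T              |    F     |       F        | F
T | F | F | T |    F    |       T       |    F    |             T             |             F              |    T    |       F       |       T       |             T             |             F              |    F     |       F        | F
T | F | F | F |    F    |       T       |    F    |             T             |             F              |    T    |       F       |       T       |             T             |             F              |    F     |       F        | F
F | T | T | T |    T    |       T       |    F    |             T             |             F              |    T    |       T       |       T       |             T             |             F              |    F     |       T        | F
F | T | T | F |    F    |       F       |    F    |             F             |             T              |    F    |       T       |       F       |             F             |             T              |    T     |       T        | F
F | T | F | T |    T    |       F       |    F    |             F             |             T              |    T    |       T       |       F       |             F             |             T              |    F     |       T        | F
F | T | F | F |    F    |       T       |    F    |             T             |             F              |    F    |       T       |       T       |             T             |             F              |    T     |       T        | F
F | F | T | T |    F    |       F       |    T    |             T             |             F              |    T    |       F       |       F       |             T             |             F              |    F     |       F        | F
F | F | T | F |    F    |       F       |    T    |             T             |             F              |    T    |       F       |       F       |             T             |             F              |    F     |       F        | F
F | F | F | T |    F    |       T       |    T    |             T             |             F              |    T    |       F       |       T       |             T             |             F              |    F     |       F        | F
F | F | F | F |    F    |       T       |    T    |             T             |             F              |    T    |       F       |       T       |             T             |             F              |    F     |       F        | F
Every row is F, so the formula is a contradiction.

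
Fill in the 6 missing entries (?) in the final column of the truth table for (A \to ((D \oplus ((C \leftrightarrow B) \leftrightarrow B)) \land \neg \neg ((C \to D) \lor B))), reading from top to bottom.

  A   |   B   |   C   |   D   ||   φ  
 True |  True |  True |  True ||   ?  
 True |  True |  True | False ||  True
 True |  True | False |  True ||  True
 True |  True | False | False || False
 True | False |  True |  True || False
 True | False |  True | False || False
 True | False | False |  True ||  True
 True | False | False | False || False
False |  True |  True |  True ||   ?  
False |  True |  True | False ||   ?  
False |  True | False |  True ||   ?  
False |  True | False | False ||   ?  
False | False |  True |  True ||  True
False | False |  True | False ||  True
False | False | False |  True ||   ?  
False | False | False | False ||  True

Row A=True, B=True, C=True, D=True: ((D \oplus ((C \leftrightarrow B) \leftrightarrow B)) \land \neg \neg ((C \to D) \lor B)) = False, so the formula = False.
Row A=False, B=True, C=True, D=True: ((D \oplus ((C \leftrightarrow B) \leftrightarrow B)) \land \neg \neg ((C \to D) \lor B)) = False, so the formula = True.
Row A=False, B=True, C=True, D=False: ((D \oplus ((C \leftrightarrow B) \leftrightarrow B)) \land \neg \neg ((C \to D) \lor B)) = True, so the formula = True.
Row A=False, B=True, C=False, D=True: ((D \oplus ((C \leftrightarrow B) \leftrightarrow B)) \land \neg \neg ((C \to D) \lor B)) = True, so the formula = True.
Row A=False, B=True, C=False, D=False: ((D \oplus ((C \leftrightarrow B) \leftrightarrow B)) \land \neg \neg ((C \to D) \lor B)) = False, so the formula = True.
Row A=False, B=False, C=False, D=True: ((D \oplus ((C \leftrightarrow B) \leftrightarrow B)) \land \neg \neg ((C \to D) \lor B)) = True, so the formula = True.

False, True, True, True, True, True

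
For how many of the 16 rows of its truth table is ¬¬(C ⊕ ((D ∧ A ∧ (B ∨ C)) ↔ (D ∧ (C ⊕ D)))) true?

A  B  C  D  |  φ
1  1  1  1  |  1
1  1  1  0  |  0
1  1  0  1  |  1
1  1  0  0  |  1
1  0  1  1  |  1
1  0  1  0  |  0
1  0  0  1  |  0
1  0  0  0  |  1
0  1  1  1  |  0
0  1  1  0  |  0
0  1  0  1  |  0
0  1  0  0  |  1
0  0  1  1  |  0
0  0  1  0  |  0
0  0  0  1  |  0
0  0  0  0  |  1
The formula is true on 7 of the 16 rows.

7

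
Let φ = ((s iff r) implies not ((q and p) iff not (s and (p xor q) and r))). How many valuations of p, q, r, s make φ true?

p  q  r  s  |  φ
T  T  T  T  |  F
T  T  T  F  |  T
T  T  F  T  |  T
T  T  F  F  |  F
T  F  T  T  |  F
T  F  T  F  |  T
T  F  F  T  |  T
T  F  F  F  |  T
F  T  T  T  |  F
F  T  T  F  |  T
F  T  F  T  |  T
F  T  F  F  |  T
F  F  T  T  |  T
F  F  T  F  |  T
F  F  F  T  |  T
F  F  F  F  |  T
The formula is true on 12 of the 16 rows.

12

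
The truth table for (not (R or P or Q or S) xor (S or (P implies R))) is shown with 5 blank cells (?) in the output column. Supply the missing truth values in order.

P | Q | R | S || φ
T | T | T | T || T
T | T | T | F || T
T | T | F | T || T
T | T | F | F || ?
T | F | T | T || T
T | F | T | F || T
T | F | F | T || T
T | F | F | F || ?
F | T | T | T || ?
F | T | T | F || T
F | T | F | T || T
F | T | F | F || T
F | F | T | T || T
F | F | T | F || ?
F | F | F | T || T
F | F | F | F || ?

F, F, T, T, F

Row P=T, Q=T, R=F, S=F: not (R or P or Q or S) = F, (S or (P implies R)) = F, so the formula = F.
Row P=T, Q=F, R=F, S=F: not (R or P or Q or S) = F, (S or (P implies R)) = F, so the formula = F.
Row P=F, Q=T, R=T, S=T: not (R or P or Q or S) = F, (S or (P implies R)) = T, so the formula = T.
Row P=F, Q=F, R=T, S=F: not (R or P or Q or S) = F, (S or (P implies R)) = T, so the formula = T.
Row P=F, Q=F, R=F, S=F: not (R or P or Q or S) = T, (S or (P implies R)) = T, so the formula = F.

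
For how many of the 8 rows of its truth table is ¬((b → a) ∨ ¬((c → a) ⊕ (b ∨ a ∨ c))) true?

1

a | b | c || φ
1 | 1 | 1 || 0
1 | 1 | 0 || 0
1 | 0 | 1 || 0
1 | 0 | 0 || 0
0 | 1 | 1 || 1
0 | 1 | 0 || 0
0 | 0 | 1 || 0
0 | 0 | 0 || 0
The formula is true on 1 of the 8 rows.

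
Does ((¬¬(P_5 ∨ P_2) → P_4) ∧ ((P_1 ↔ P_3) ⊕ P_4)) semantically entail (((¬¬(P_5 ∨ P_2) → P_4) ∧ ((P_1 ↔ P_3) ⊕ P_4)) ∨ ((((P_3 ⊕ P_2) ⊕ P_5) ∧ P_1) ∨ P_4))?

P_1 | P_2 | P_3 | P_4 | P_5 || φ | ψ
 F  |  F  |  F  |  F  |  F  || T | T
 F  |  F  |  F  |  F  |  T  || F | F
 F  |  F  |  F  |  T  |  F  || F | T
 F  |  F  |  F  |  T  |  T  || F | T
 F  |  F  |  T  |  F  |  F  || F | F
 F  |  F  |  T  |  F  |  T  || F | F
 F  |  F  |  T  |  T  |  F  || T | T
 F  |  F  |  T  |  T  |  T  || T | T
 F  |  T  |  F  |  F  |  F  || F | F
 F  |  T  |  F  |  F  |  T  || F | F
 F  |  T  |  F  |  T  |  F  || F | T
 F  |  T  |  F  |  T  |  T  || F | T
 F  |  T  |  T  |  F  |  F  || F | F
 F  |  T  |  T  |  F  |  T  || F | F
 F  |  T  |  T  |  T  |  F  || T | T
 F  |  T  |  T  |  T  |  T  || T | T
 T  |  F  |  F  |  F  |  F  || F | F
 T  |  F  |  F  |  F  |  T  || F | T
 T  |  F  |  F  |  T  |  F  || T | T
 T  |  F  |  F  |  T  |  T  || T | T
 T  |  F  |  T  |  F  |  F  || T | T
 T  |  F  |  T  |  F  |  T  || F | F
 T  |  F  |  T  |  T  |  F  || F | T
 T  |  F  |  T  |  T  |  T  || F | T
 T  |  T  |  F  |  F  |  F  || F | T
 T  |  T  |  F  |  F  |  T  || F | F
 T  |  T  |  F  |  T  |  F  || T | T
 T  |  T  |  F  |  T  |  T  || T | T
 T  |  T  |  T  |  F  |  F  || F | F
 T  |  T  |  T  |  F  |  T  || F | T
 T  |  T  |  T  |  T  |  F  || F | T
 T  |  T  |  T  |  T  |  T  || F | T
In every row where φ is true, ψ is also true, so φ ⊨ ψ.

yes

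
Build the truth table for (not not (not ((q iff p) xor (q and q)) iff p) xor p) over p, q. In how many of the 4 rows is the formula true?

2

p | q || (q iff p) | (q and q) | ((q iff p) xor (q and q)) | φ
1 | 1 ||     1     |     1     |             0             | 0
1 | 0 ||     0     |     0     |             0             | 0
0 | 1 ||     0     |     1     |             1             | 1
0 | 0 ||     1     |     0     |             1             | 1
The formula is true on 2 of the 4 rows.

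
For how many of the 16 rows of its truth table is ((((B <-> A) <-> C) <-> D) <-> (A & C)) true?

8

A | B | C | D | φ
- | - | - | - | -
F | F | F | F | F
F | F | F | T | T
F | F | T | F | T
F | F | T | T | F
F | T | F | F | T
F | T | F | T | F
F | T | T | F | F
F | T | T | T | T
T | F | F | F | T
T | F | F | T | F
T | F | T | F | T
T | F | T | T | F
T | T | F | F | F
T | T | F | T | T
T | T | T | F | F
T | T | T | T | T
The formula is true on 8 of the 16 rows.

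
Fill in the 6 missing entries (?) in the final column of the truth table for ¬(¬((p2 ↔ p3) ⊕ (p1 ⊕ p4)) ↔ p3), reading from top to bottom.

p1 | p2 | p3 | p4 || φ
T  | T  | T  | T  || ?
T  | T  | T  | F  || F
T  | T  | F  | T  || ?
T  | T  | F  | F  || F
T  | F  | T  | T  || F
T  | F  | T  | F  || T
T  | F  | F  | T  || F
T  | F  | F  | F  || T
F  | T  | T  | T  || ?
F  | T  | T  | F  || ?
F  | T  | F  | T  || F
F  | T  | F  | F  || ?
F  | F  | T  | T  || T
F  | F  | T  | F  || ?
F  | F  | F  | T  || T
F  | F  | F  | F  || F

T, T, F, T, T, F

Row p1=T, p2=T, p3=T, p4=T: ¬((p2 ↔ p3) ⊕ (p1 ⊕ p4)) = F, (¬((p2 ↔ p3) ⊕ (p1 ⊕ p4)) ↔ p3) = F, so the formula = T.
Row p1=T, p2=T, p3=F, p4=T: ¬((p2 ↔ p3) ⊕ (p1 ⊕ p4)) = T, (¬((p2 ↔ p3) ⊕ (p1 ⊕ p4)) ↔ p3) = F, so the formula = T.
Row p1=F, p2=T, p3=T, p4=T: ¬((p2 ↔ p3) ⊕ (p1 ⊕ p4)) = T, (¬((p2 ↔ p3) ⊕ (p1 ⊕ p4)) ↔ p3) = T, so the formula = F.
Row p1=F, p2=T, p3=T, p4=F: ¬((p2 ↔ p3) ⊕ (p1 ⊕ p4)) = F, (¬((p2 ↔ p3) ⊕ (p1 ⊕ p4)) ↔ p3) = F, so the formula = T.
Row p1=F, p2=T, p3=F, p4=F: ¬((p2 ↔ p3) ⊕ (p1 ⊕ p4)) = T, (¬((p2 ↔ p3) ⊕ (p1 ⊕ p4)) ↔ p3) = F, so the formula = T.
Row p1=F, p2=F, p3=T, p4=F: ¬((p2 ↔ p3) ⊕ (p1 ⊕ p4)) = T, (¬((p2 ↔ p3) ⊕ (p1 ⊕ p4)) ↔ p3) = T, so the formula = F.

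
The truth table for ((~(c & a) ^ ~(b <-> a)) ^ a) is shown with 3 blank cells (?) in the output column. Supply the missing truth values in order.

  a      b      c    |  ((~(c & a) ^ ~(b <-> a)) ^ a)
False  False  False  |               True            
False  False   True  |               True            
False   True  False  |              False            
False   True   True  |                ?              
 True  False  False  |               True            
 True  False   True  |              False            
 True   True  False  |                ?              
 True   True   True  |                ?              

False, False, True

Row a=False, b=True, c=True: (~(c & a) ^ ~(b <-> a)) = False, so ((~(c & a) ^ ~(b <-> a)) ^ a) = False.
Row a=True, b=True, c=False: (~(c & a) ^ ~(b <-> a)) = True, so ((~(c & a) ^ ~(b <-> a)) ^ a) = False.
Row a=True, b=True, c=True: (~(c & a) ^ ~(b <-> a)) = False, so ((~(c & a) ^ ~(b <-> a)) ^ a) = True.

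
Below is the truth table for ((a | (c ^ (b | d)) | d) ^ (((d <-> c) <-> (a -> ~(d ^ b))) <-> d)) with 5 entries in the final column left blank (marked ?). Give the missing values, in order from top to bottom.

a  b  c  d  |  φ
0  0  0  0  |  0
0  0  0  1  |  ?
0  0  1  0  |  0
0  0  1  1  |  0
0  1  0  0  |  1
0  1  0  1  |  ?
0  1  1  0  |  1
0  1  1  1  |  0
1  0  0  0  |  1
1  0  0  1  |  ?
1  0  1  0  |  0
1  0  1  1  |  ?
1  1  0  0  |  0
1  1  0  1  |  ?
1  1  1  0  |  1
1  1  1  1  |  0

1, 1, 0, 1, 1

Row a=0, b=0, c=0, d=1: (a | (c ^ (b | d)) | d) = 1, (((d <-> c) <-> (a -> ~(d ^ b))) <-> d) = 0, so the formula = 1.
Row a=0, b=1, c=0, d=1: (a | (c ^ (b | d)) | d) = 1, (((d <-> c) <-> (a -> ~(d ^ b))) <-> d) = 0, so the formula = 1.
Row a=1, b=0, c=0, d=1: (a | (c ^ (b | d)) | d) = 1, (((d <-> c) <-> (a -> ~(d ^ b))) <-> d) = 1, so the formula = 0.
Row a=1, b=0, c=1, d=1: (a | (c ^ (b | d)) | d) = 1, (((d <-> c) <-> (a -> ~(d ^ b))) <-> d) = 0, so the formula = 1.
Row a=1, b=1, c=0, d=1: (a | (c ^ (b | d)) | d) = 1, (((d <-> c) <-> (a -> ~(d ^ b))) <-> d) = 0, so the formula = 1.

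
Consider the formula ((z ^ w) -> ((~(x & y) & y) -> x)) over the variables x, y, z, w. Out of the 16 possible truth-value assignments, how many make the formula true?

14

x  y  z  w  |  (z ^ w)  (x & y)  ~(x & y)  (~(x & y) & y)  ((~(x & y) & y) -> x)  φ
1  1  1  1  |     0        1        0            0                   1            1
1  1  1  0  |     1        1        0            0                   1            1
1  1  0  1  |     1        1        0            0                   1            1
1  1  0  0  |     0        1        0            0                   1            1
1  0  1  1  |     0        0        1            0                   1            1
1  0  1  0  |     1        0        1            0                   1            1
1  0  0  1  |     1        0        1            0                   1            1
1  0  0  0  |     0        0        1            0                   1            1
0  1  1  1  |     0        0        1            1                   0            1
0  1  1  0  |     1        0        1            1                   0            0
0  1  0  1  |     1        0        1            1                   0            0
0  1  0  0  |     0        0        1            1                   0            1
0  0  1  1  |     0        0        1            0                   1            1
0  0  1  0  |     1        0        1            0                   1            1
0  0  0  1  |     1        0        1            0                   1            1
0  0  0  0  |     0        0        1            0                   1            1
The formula is true on 14 of the 16 rows.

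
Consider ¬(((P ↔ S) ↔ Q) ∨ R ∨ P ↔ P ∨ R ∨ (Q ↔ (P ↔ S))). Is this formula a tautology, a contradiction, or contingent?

P  Q  R  S  |  (P ↔ S)  ((P ↔ S) ↔ Q)  (R ∨ P)  (((P ↔ S) ↔ Q) ∨ (R ∨ P))  (P ∨ R)  (Q ↔ (P ↔ S))  ((P ∨ R) ∨ (Q ↔ (P ↔ S)))  φ
F  F  F  F  |     T           F           F                 F                 F           F                    F              F
F  F  F  T  |     F           T           F                 T                 F           T                    T              F
F  F  T  F  |     T           F           T                 T                 T           F                    T              F
F  F  T  T  |     F           T           T                 T                 T           T                    T              F
F  T  F  F  |     T           T           F                 T                 F           T                    T              F
F  T  F  T  |     F           F           F                 F                 F           F                    F              F
F  T  T  F  |     T           T           T                 T                 T           T                    T              F
F  T  T  T  |     F           F           T                 T                 T           F                    T              F
T  F  F  F  |     F           T           T                 T                 T           T                    T              F
T  F  F  T  |     T           F           T                 T                 T           F                    T              F
T  F  T  F  |     F           T           T                 T                 T           T                    T              F
T  F  T  T  |     T           F           T                 T                 T           F                    T              F
T  T  F  F  |     F           F           T                 T                 T           F                    T              F
T  T  F  T  |     T           T           T                 T                 T           T                    T              F
T  T  T  F  |     F           F           T                 T                 T           F                    T              F
T  T  T  T  |     T           T           T                 T                 T           T                    T              F
Every row is F, so the formula is a contradiction.

contradiction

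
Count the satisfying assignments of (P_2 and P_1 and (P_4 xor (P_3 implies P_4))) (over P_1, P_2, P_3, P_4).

1

P_1 | P_2 | P_3 | P_4 | φ
--- | --- | --- | --- | -
 0  |  0  |  0  |  0  | 0
 0  |  0  |  0  |  1  | 0
 0  |  0  |  1  |  0  | 0
 0  |  0  |  1  |  1  | 0
 0  |  1  |  0  |  0  | 0
 0  |  1  |  0  |  1  | 0
 0  |  1  |  1  |  0  | 0
 0  |  1  |  1  |  1  | 0
 1  |  0  |  0  |  0  | 0
 1  |  0  |  0  |  1  | 0
 1  |  0  |  1  |  0  | 0
 1  |  0  |  1  |  1  | 0
 1  |  1  |  0  |  0  | 1
 1  |  1  |  0  |  1  | 0
 1  |  1  |  1  |  0  | 0
 1  |  1  |  1  |  1  | 0
The formula is true on 1 of the 16 rows.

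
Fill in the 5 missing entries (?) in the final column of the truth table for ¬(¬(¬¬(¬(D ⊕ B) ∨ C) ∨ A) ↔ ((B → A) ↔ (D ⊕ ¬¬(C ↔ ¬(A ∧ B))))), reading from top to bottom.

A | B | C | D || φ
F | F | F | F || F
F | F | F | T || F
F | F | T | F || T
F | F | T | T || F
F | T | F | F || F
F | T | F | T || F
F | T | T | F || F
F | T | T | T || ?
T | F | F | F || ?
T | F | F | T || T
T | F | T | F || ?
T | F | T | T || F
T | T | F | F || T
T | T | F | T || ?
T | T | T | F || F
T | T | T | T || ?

Row A=F, B=T, C=T, D=T: ¬(¬¬(¬(D ⊕ B) ∨ C) ∨ A) = F, ((B → A) ↔ (D ⊕ ¬¬(C ↔ ¬(A ∧ B)))) = T, (¬(¬¬(¬(D ⊕ B) ∨ C) ∨ A) ↔ ((B → A) ↔ (D ⊕ ¬¬(C ↔ ¬(A ∧ B))))) = F, so the formula = T.
Row A=T, B=F, C=F, D=F: ¬(¬¬(¬(D ⊕ B) ∨ C) ∨ A) = F, ((B → A) ↔ (D ⊕ ¬¬(C ↔ ¬(A ∧ B)))) = F, (¬(¬¬(¬(D ⊕ B) ∨ C) ∨ A) ↔ ((B → A) ↔ (D ⊕ ¬¬(C ↔ ¬(A ∧ B))))) = T, so the formula = F.
Row A=T, B=F, C=T, D=F: ¬(¬¬(¬(D ⊕ B) ∨ C) ∨ A) = F, ((B → A) ↔ (D ⊕ ¬¬(C ↔ ¬(A ∧ B)))) = T, (¬(¬¬(¬(D ⊕ B) ∨ C) ∨ A) ↔ ((B → A) ↔ (D ⊕ ¬¬(C ↔ ¬(A ∧ B))))) = F, so the formula = T.
Row A=T, B=T, C=F, D=T: ¬(¬¬(¬(D ⊕ B) ∨ C) ∨ A) = F, ((B → A) ↔ (D ⊕ ¬¬(C ↔ ¬(A ∧ B)))) = F, (¬(¬¬(¬(D ⊕ B) ∨ C) ∨ A) ↔ ((B → A) ↔ (D ⊕ ¬¬(C ↔ ¬(A ∧ B))))) = T, so the formula = F.
Row A=T, B=T, C=T, D=T: ¬(¬¬(¬(D ⊕ B) ∨ C) ∨ A) = F, ((B → A) ↔ (D ⊕ ¬¬(C ↔ ¬(A ∧ B)))) = T, (¬(¬¬(¬(D ⊕ B) ∨ C) ∨ A) ↔ ((B → A) ↔ (D ⊕ ¬¬(C ↔ ¬(A ∧ B))))) = F, so the formula = T.

T, F, T, F, T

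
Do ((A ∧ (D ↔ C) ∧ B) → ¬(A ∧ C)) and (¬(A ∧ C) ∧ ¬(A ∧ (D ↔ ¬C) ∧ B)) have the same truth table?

A  B  C  D  |  φ  ψ
F  F  F  F  |  T  T
F  F  F  T  |  T  T
F  F  T  F  |  T  T
F  F  T  T  |  T  T
F  T  F  F  |  T  T
F  T  F  T  |  T  T
F  T  T  F  |  T  T
F  T  T  T  |  T  T
T  F  F  F  |  T  T
T  F  F  T  |  T  T
T  F  T  F  |  T  F
T  F  T  T  |  T  F
T  T  F  F  |  T  T
T  T  F  T  |  T  F
T  T  T  F  |  T  F
T  T  T  T  |  F  F
The columns differ at A=T, B=F, C=T, D=F (φ=T, ψ=F), so they are not equivalent.

not equivalent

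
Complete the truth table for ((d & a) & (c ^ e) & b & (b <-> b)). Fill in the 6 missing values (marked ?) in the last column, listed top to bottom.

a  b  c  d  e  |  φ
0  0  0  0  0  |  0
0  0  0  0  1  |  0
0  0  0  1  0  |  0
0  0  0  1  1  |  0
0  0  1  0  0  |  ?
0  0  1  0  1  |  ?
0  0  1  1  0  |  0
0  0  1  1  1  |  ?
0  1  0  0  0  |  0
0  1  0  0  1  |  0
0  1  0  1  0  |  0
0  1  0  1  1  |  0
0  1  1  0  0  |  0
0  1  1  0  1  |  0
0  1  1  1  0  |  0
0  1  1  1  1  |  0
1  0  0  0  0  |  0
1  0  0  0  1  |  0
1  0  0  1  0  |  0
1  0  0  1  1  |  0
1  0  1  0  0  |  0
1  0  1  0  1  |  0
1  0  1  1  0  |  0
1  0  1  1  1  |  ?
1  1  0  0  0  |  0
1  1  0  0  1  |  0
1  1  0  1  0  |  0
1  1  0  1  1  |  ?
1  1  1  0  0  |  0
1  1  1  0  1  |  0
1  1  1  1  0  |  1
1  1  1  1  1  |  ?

0, 0, 0, 0, 1, 0

Row a=0, b=0, c=1, d=0, e=0: (d & a) = 0, (c ^ e) = 1, (b <-> b) = 1, so the formula = 0.
Row a=0, b=0, c=1, d=0, e=1: (d & a) = 0, (c ^ e) = 0, (b <-> b) = 1, so the formula = 0.
Row a=0, b=0, c=1, d=1, e=1: (d & a) = 0, (c ^ e) = 0, (b <-> b) = 1, so the formula = 0.
Row a=1, b=0, c=1, d=1, e=1: (d & a) = 1, (c ^ e) = 0, (b <-> b) = 1, so the formula = 0.
Row a=1, b=1, c=0, d=1, e=1: (d & a) = 1, (c ^ e) = 1, (b <-> b) = 1, so the formula = 1.
Row a=1, b=1, c=1, d=1, e=1: (d & a) = 1, (c ^ e) = 0, (b <-> b) = 1, so the formula = 0.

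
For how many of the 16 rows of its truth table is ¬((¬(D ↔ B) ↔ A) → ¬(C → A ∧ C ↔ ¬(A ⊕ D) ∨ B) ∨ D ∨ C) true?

A | B | C | D || φ
T | T | T | T || F
T | T | T | F || F
T | T | F | T || F
T | T | F | F || T
T | F | T | T || F
T | F | T | F || F
T | F | F | T || F
T | F | F | F || F
F | T | T | T || F
F | T | T | F || F
F | T | F | T || F
F | T | F | F || F
F | F | T | T || F
F | F | T | F || F
F | F | F | T || F
F | F | F | F || T
The formula is true on 2 of the 16 rows.

2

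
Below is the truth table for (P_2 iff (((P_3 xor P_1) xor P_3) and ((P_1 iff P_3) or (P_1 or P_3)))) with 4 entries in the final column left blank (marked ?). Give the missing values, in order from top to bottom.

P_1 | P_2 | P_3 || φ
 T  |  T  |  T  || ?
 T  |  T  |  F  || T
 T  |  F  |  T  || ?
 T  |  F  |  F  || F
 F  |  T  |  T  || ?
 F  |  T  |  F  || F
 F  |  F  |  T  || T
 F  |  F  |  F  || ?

T, F, F, T

Row P_1=T, P_2=T, P_3=T: (((P_3 xor P_1) xor P_3) and ((P_1 iff P_3) or (P_1 or P_3))) = T, so the formula = T.
Row P_1=T, P_2=F, P_3=T: (((P_3 xor P_1) xor P_3) and ((P_1 iff P_3) or (P_1 or P_3))) = T, so the formula = F.
Row P_1=F, P_2=T, P_3=T: (((P_3 xor P_1) xor P_3) and ((P_1 iff P_3) or (P_1 or P_3))) = F, so the formula = F.
Row P_1=F, P_2=F, P_3=F: (((P_3 xor P_1) xor P_3) and ((P_1 iff P_3) or (P_1 or P_3))) = F, so the formula = T.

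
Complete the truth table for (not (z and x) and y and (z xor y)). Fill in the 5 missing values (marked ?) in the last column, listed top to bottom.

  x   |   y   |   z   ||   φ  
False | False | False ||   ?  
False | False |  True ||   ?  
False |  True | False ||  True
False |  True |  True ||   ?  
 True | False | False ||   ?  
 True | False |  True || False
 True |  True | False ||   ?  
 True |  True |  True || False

False, False, False, False, True

Row x=False, y=False, z=False: not (z and x) = True, (z xor y) = False, so the formula = False.
Row x=False, y=False, z=True: not (z and x) = True, (z xor y) = True, so the formula = False.
Row x=False, y=True, z=True: not (z and x) = True, (z xor y) = False, so the formula = False.
Row x=True, y=False, z=False: not (z and x) = True, (z xor y) = False, so the formula = False.
Row x=True, y=True, z=False: not (z and x) = True, (z xor y) = True, so the formula = True.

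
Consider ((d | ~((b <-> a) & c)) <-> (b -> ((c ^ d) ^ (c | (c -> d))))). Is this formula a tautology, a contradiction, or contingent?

contingent

  a      b      c      d       (b <-> a)  ((b <-> a) & c)  ~((b <-> a) & c)  (d | ~((b <-> a) & c))  (c ^ d)  (c -> d)  (c | (c -> d))  ((c ^ d) ^ (c | (c -> d)))    φ  
 True   True   True   True        True          True            False                 True            False     True         True                  True              True
 True   True   True  False        True          True            False                False             True    False         True                 False              True
 True   True  False   True        True         False             True                 True             True     True         True                 False             False
 True   True  False  False        True         False             True                 True            False     True         True                  True              True
 True  False   True   True       False         False             True                 True            False     True         True                  True              True
 True  False   True  False       False         False             True                 True             True    False         True                 False              True
 True  False  False   True       False         False             True                 True             True     True         True                 False              True
 True  False  False  False       False         False             True                 True            False     True         True                  True              True
False   True   True   True       False         False             True                 True            False     True         True                  True              True
False   True   True  False       False         False             True                 True             True    False         True                 False             False
False   True  False   True       False         False             True                 True             True     True         True                 False             False
False   True  False  False       False         False             True                 True            False     True         True                  True              True
False  False   True   True        True          True            False                 True            False     True         True                  True              True
False  False   True  False        True          True            False                False             True    False         True                 False             False
False  False  False   True        True         False             True                 True             True     True         True                 False              True
False  False  False  False        True         False             True                 True            False     True         True                  True              True
12 of 16 rows are True, so the formula is contingent.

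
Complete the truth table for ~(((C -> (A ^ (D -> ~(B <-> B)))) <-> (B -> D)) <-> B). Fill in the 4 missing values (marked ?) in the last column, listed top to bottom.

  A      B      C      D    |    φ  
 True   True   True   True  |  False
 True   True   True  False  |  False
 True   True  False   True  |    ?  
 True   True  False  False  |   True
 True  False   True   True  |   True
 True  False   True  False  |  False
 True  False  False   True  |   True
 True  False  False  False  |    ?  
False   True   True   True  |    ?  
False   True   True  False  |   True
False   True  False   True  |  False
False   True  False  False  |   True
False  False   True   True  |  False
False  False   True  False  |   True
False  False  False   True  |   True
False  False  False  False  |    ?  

False, True, True, True

Row A=True, B=True, C=False, D=True: ((C -> (A ^ (D -> ~(B <-> B)))) <-> (B -> D)) = True, (((C -> (A ^ (D -> ~(B <-> B)))) <-> (B -> D)) <-> B) = True, so the formula = False.
Row A=True, B=False, C=False, D=False: ((C -> (A ^ (D -> ~(B <-> B)))) <-> (B -> D)) = True, (((C -> (A ^ (D -> ~(B <-> B)))) <-> (B -> D)) <-> B) = False, so the formula = True.
Row A=False, B=True, C=True, D=True: ((C -> (A ^ (D -> ~(B <-> B)))) <-> (B -> D)) = False, (((C -> (A ^ (D -> ~(B <-> B)))) <-> (B -> D)) <-> B) = False, so the formula = True.
Row A=False, B=False, C=False, D=False: ((C -> (A ^ (D -> ~(B <-> B)))) <-> (B -> D)) = True, (((C -> (A ^ (D -> ~(B <-> B)))) <-> (B -> D)) <-> B) = False, so the formula = True.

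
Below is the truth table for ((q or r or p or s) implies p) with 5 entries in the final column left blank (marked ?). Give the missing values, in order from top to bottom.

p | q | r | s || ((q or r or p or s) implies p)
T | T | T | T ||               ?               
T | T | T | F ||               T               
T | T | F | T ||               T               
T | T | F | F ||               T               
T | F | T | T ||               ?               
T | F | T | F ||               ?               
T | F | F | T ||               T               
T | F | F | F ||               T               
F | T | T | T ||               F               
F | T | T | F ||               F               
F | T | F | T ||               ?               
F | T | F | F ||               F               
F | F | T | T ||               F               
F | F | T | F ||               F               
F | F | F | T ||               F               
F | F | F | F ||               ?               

T, T, T, F, T

Row p=T, q=T, r=T, s=T: (q or r or p or s) = T, so ((q or r or p or s) implies p) = T.
Row p=T, q=F, r=T, s=T: (q or r or p or s) = T, so ((q or r or p or s) implies p) = T.
Row p=T, q=F, r=T, s=F: (q or r or p or s) = T, so ((q or r or p or s) implies p) = T.
Row p=F, q=T, r=F, s=T: (q or r or p or s) = T, so ((q or r or p or s) implies p) = F.
Row p=F, q=F, r=F, s=F: (q or r or p or s) = F, so ((q or r or p or s) implies p) = T.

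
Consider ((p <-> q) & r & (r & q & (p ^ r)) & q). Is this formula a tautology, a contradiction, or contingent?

  p   |   q   |   r   | (p <-> q) | (p ^ r) | (r & q & (p ^ r)) |   φ  
----- | ----- | ----- | --------- | ------- | ----------------- | -----
False | False | False |    True   |  False  |       False       | False
False | False |  True |    True   |   True  |       False       | False
False |  True | False |   False   |  False  |       False       | False
False |  True |  True |   False   |   True  |        True       | False
 True | False | False |   False   |   True  |       False       | False
 True | False |  True |   False   |  False  |       False       | False
 True |  True | False |    True   |   True  |       False       | False
 True |  True |  True |    True   |  False  |       False       | False
Every row is False, so the formula is a contradiction.

contradiction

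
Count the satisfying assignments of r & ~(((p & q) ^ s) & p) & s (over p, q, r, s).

  p   |   q   |   r   |   s   || (r & ~(((p & q) ^ s) & p) & s)
 True |  True |  True |  True ||              True             
 True |  True |  True | False ||             False             
 True |  True | False |  True ||             False             
 True |  True | False | False ||             False             
 True | False |  True |  True ||             False             
 True | False |  True | False ||             False             
 True | False | False |  True ||             False             
 True | False | False | False ||             False             
False |  True |  True |  True ||              True             
False |  True |  True | False ||             False             
False |  True | False |  True ||             False             
False |  True | False | False ||             False             
False | False |  True |  True ||              True             
False | False |  True | False ||             False             
False | False | False |  True ||             False             
False | False | False | False ||             False             
The formula is true on 3 of the 16 rows.

3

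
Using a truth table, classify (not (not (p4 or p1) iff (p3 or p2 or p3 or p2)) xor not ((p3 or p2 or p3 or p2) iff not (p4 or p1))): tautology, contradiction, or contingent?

  p1     p2     p3     p4   |  (p4 or p1)  not (p4 or p1)  (p3 or p2 or p3 or p2)    φ  
 True   True   True   True  |     True         False                True           False
 True   True   True  False  |     True         False                True           False
 True   True  False   True  |     True         False                True           False
 True   True  False  False  |     True         False                True           False
 True  False   True   True  |     True         False                True           False
 True  False   True  False  |     True         False                True           False
 True  False  False   True  |     True         False               False           False
 True  False  False  False  |     True         False               False           False
False   True   True   True  |     True         False                True           False
False   True   True  False  |    False          True                True           False
False   True  False   True  |     True         False                True           False
False   True  False  False  |    False          True                True           False
False  False   True   True  |     True         False                True           False
False  False   True  False  |    False          True                True           False
False  False  False   True  |     True         False               False           False
False  False  False  False  |    False          True               False           False
Every row is False, so the formula is a contradiction.

contradiction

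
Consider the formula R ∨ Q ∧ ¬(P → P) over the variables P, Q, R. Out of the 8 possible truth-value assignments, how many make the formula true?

4

P | Q | R || (P → P) | ¬(P → P) | (Q ∧ ¬(P → P)) | (R ∨ (Q ∧ ¬(P → P)))
0 | 0 | 0 ||    1    |    0     |       0        |          0          
0 | 0 | 1 ||    1    |    0     |       0        |          1          
0 | 1 | 0 ||    1    |    0     |       0        |          0          
0 | 1 | 1 ||    1    |    0     |       0        |          1          
1 | 0 | 0 ||    1    |    0     |       0        |          0          
1 | 0 | 1 ||    1    |    0     |       0        |          1          
1 | 1 | 0 ||    1    |    0     |       0        |          0          
1 | 1 | 1 ||    1    |    0     |       0        |          1          
The formula is true on 4 of the 8 rows.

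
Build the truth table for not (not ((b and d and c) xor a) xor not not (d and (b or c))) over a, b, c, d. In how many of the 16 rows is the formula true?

8

a | b | c | d || φ
1 | 1 | 1 | 1 || 1
1 | 1 | 1 | 0 || 1
1 | 1 | 0 | 1 || 0
1 | 1 | 0 | 0 || 1
1 | 0 | 1 | 1 || 0
1 | 0 | 1 | 0 || 1
1 | 0 | 0 | 1 || 1
1 | 0 | 0 | 0 || 1
0 | 1 | 1 | 1 || 0
0 | 1 | 1 | 0 || 0
0 | 1 | 0 | 1 || 1
0 | 1 | 0 | 0 || 0
0 | 0 | 1 | 1 || 1
0 | 0 | 1 | 0 || 0
0 | 0 | 0 | 1 || 0
0 | 0 | 0 | 0 || 0
The formula is true on 8 of the 16 rows.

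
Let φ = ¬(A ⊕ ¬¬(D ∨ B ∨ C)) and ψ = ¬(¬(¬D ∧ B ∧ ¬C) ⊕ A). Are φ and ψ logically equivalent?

A | B | C | D || φ | ψ
T | T | T | T || T | T
T | T | T | F || T | T
T | T | F | T || T | T
T | T | F | F || T | F
T | F | T | T || T | T
T | F | T | F || T | T
T | F | F | T || T | T
T | F | F | F || F | T
F | T | T | T || F | F
F | T | T | F || F | F
F | T | F | T || F | F
F | T | F | F || F | T
F | F | T | T || F | F
F | F | T | F || F | F
F | F | F | T || F | F
F | F | F | F || T | F
The columns differ at A=T, B=T, C=F, D=F (φ=T, ψ=F), so they are not equivalent.

not equivalent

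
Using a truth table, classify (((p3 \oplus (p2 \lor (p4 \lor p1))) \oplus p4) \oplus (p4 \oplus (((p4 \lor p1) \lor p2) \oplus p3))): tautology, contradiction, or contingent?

  p1  |   p2  |   p3  |   p4  | (p4 \lor p1) | (p2 \lor (p4 \lor p1)) | ((p4 \lor p1) \lor p2) |   φ  
----- | ----- | ----- | ----- | ------------ | ---------------------- | ---------------------- | -----
 True |  True |  True |  True |     True     |          True          |          True          | False
 True |  True |  True | False |     True     |          True          |          True          | False
 True |  True | False |  True |     True     |          True          |          True          | False
 True |  True | False | False |     True     |          True          |          True          | False
 True | False |  True |  True |     True     |          True          |          True          | False
 True | False |  True | False |     True     |          True          |          True          | False
 True | False | False |  True |     True     |          True          |          True          | False
 True | False | False | False |     True     |          True          |          True          | False
False |  True |  True |  True |     True     |          True          |          True          | False
False |  True |  True | False |    False     |          True          |          True          | False
False |  True | False |  True |     True     |          True          |          True          | False
False |  True | False | False |    False     |          True          |          True          | False
False | False |  True |  True |     True     |          True          |          True          | False
False | False |  True | False |    False     |         False          |         False          | False
False | False | False |  True |     True     |          True          |          True          | False
False | False | False | False |    False     |         False          |         False          | False
Every row is False, so the formula is a contradiction.

contradiction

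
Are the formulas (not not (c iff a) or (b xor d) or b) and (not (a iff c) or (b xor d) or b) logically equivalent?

not equivalent

a | b | c | d | φ | ψ
- | - | - | - | - | -
0 | 0 | 0 | 0 | 1 | 0
0 | 0 | 0 | 1 | 1 | 1
0 | 0 | 1 | 0 | 0 | 1
0 | 0 | 1 | 1 | 1 | 1
0 | 1 | 0 | 0 | 1 | 1
0 | 1 | 0 | 1 | 1 | 1
0 | 1 | 1 | 0 | 1 | 1
0 | 1 | 1 | 1 | 1 | 1
1 | 0 | 0 | 0 | 0 | 1
1 | 0 | 0 | 1 | 1 | 1
1 | 0 | 1 | 0 | 1 | 0
1 | 0 | 1 | 1 | 1 | 1
1 | 1 | 0 | 0 | 1 | 1
1 | 1 | 0 | 1 | 1 | 1
1 | 1 | 1 | 0 | 1 | 1
1 | 1 | 1 | 1 | 1 | 1
The columns differ at a=0, b=0, c=0, d=0 (φ=1, ψ=0), so they are not equivalent.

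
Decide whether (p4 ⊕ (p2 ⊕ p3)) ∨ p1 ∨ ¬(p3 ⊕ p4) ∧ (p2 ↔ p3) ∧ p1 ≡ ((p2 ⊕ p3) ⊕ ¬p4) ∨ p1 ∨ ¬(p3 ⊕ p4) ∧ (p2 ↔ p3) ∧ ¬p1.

not equivalent

p1 | p2 | p3 | p4 || φ | ψ
T  | T  | T  | T  || T | T
T  | T  | T  | F  || T | T
T  | T  | F  | T  || T | T
T  | T  | F  | F  || T | T
T  | F  | T  | T  || T | T
T  | F  | T  | F  || T | T
T  | F  | F  | T  || T | T
T  | F  | F  | F  || T | T
F  | T  | T  | T  || T | T
F  | T  | T  | F  || F | T
F  | T  | F  | T  || F | T
F  | T  | F  | F  || T | F
F  | F  | T  | T  || F | T
F  | F  | T  | F  || T | F
F  | F  | F  | T  || T | F
F  | F  | F  | F  || F | T
The columns differ at p1=F, p2=T, p3=T, p4=F (φ=F, ψ=T), so they are not equivalent.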